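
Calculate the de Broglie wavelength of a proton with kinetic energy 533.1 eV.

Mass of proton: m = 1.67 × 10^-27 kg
1.24 × 10^-12 m

Using λ = h/√(2mKE):

First convert KE to Joules: KE = 533.1 eV = 8.541 × 10^-17 J

λ = h/√(2mKE)
λ = (6.626 × 10^-34 J·s) / √(2 × 1.67 × 10^-27 kg × 8.541 × 10^-17 J)
λ = 1.24 × 10^-12 m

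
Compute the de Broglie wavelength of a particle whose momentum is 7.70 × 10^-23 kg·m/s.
8.61 × 10^-12 m

Using the de Broglie relation λ = h/p:

λ = h/p
λ = (6.626 × 10^-34 J·s) / (7.70 × 10^-23 kg·m/s)
λ = 8.61 × 10^-12 m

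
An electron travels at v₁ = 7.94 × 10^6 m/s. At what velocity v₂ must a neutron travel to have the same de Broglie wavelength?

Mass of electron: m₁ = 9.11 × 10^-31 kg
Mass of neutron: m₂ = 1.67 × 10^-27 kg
v₂ = 4.33 × 10^3 m/s

For equal de Broglie wavelengths: λ₁ = λ₂

h/(m₁v₁) = h/(m₂v₂)
m₁v₁ = m₂v₂
v₂ = v₁ · (m₁/m₂)

v₂ = 7.94 × 10^6 m/s × (9.11 × 10^-31 kg / 1.67 × 10^-27 kg)
v₂ = 4.33 × 10^3 m/s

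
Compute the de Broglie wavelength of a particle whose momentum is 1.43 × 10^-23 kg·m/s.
4.63 × 10^-11 m

Using the de Broglie relation λ = h/p:

λ = h/p
λ = (6.626 × 10^-34 J·s) / (1.43 × 10^-23 kg·m/s)
λ = 4.63 × 10^-11 m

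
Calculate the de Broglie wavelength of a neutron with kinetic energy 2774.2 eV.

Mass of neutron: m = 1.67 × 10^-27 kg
5.44 × 10^-13 m

Using λ = h/√(2mKE):

First convert KE to Joules: KE = 2774.2 eV = 4.445 × 10^-16 J

λ = h/√(2mKE)
λ = (6.626 × 10^-34 J·s) / √(2 × 1.67 × 10^-27 kg × 4.445 × 10^-16 J)
λ = 5.44 × 10^-13 m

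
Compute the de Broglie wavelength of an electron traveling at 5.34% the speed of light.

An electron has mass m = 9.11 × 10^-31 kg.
4.54 × 10^-11 m

Using the de Broglie relation λ = h/(mv):

v = 5.34% × c = 1.601 × 10^7 m/s

λ = h/(mv)
λ = (6.626 × 10^-34 J·s) / (9.11 × 10^-31 kg × 1.601 × 10^7 m/s)
λ = 4.54 × 10^-11 m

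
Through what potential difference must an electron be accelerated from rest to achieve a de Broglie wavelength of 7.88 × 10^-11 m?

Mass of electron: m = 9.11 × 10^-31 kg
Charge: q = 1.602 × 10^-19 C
242 V

From λ = h/√(2mqV), we solve for V:

λ² = h²/(2mqV)
V = h²/(2mqλ²)
V = (6.626 × 10^-34 J·s)² / (2 × 9.11 × 10^-31 kg × 1.602 × 10^-19 C × (7.88 × 10^-11 m)²)
V = 242 V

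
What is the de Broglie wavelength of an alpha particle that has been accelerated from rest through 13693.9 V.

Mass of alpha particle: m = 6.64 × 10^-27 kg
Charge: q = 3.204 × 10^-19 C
8.68 × 10^-14 m

When a particle is accelerated through voltage V, it gains kinetic energy KE = qV.

The de Broglie wavelength is then λ = h/√(2mqV):

λ = h/√(2mqV)
λ = (6.626 × 10^-34 J·s) / √(2 × 6.64 × 10^-27 kg × 3.204 × 10^-19 C × 13693.9 V)
λ = 8.68 × 10^-14 m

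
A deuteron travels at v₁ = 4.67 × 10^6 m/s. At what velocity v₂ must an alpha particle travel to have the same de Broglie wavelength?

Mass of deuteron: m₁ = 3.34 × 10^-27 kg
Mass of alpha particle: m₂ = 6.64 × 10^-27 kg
v₂ = 2.35 × 10^6 m/s

For equal de Broglie wavelengths: λ₁ = λ₂

h/(m₁v₁) = h/(m₂v₂)
m₁v₁ = m₂v₂
v₂ = v₁ · (m₁/m₂)

v₂ = 4.67 × 10^6 m/s × (3.34 × 10^-27 kg / 6.64 × 10^-27 kg)
v₂ = 2.35 × 10^6 m/s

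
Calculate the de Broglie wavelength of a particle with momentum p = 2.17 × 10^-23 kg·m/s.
3.05 × 10^-11 m

Using the de Broglie relation λ = h/p:

λ = h/p
λ = (6.626 × 10^-34 J·s) / (2.17 × 10^-23 kg·m/s)
λ = 3.05 × 10^-11 m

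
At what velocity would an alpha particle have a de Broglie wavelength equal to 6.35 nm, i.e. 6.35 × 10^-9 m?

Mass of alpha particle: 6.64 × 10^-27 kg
1.57 × 10^1 m/s

From λ = h/(mv), solve for v:

v = h/(mλ)
v = (6.626 × 10^-34 J·s) / (6.64 × 10^-27 kg × 6.35 × 10^-9 m)
v = 1.57 × 10^1 m/s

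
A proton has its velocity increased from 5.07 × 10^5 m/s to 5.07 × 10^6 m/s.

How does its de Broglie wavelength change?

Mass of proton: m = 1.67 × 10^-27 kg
The wavelength decreases by a factor of 10.

Using λ = h/(mv):

Initial wavelength: λ₁ = h/(mv₁) = 7.83 × 10^-13 m
Final wavelength: λ₂ = h/(mv₂) = 7.83 × 10^-14 m

Since λ ∝ 1/v, when velocity increases by a factor of 10, the wavelength decreases by a factor of 10.

λ₂/λ₁ = v₁/v₂ = 1/10

The wavelength decreases by a factor of 10.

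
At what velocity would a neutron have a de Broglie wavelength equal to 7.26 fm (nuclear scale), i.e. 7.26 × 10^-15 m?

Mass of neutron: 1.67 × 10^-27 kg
5.47 × 10^7 m/s

From λ = h/(mv), solve for v:

v = h/(mλ)
v = (6.626 × 10^-34 J·s) / (1.67 × 10^-27 kg × 7.26 × 10^-15 m)
v = 5.47 × 10^7 m/s

Note: This velocity is 18.2% of the speed of light, so relativistic corrections would be needed for a more accurate calculation.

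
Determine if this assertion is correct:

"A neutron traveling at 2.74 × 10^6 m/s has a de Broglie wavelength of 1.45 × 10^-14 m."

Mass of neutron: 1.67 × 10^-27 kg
False

The claim is incorrect.

Using λ = h/(mv):
λ = (6.626 × 10^-34 J·s) / (1.67 × 10^-27 kg × 2.74 × 10^6 m/s)
λ = 1.45 × 10^-13 m

The actual wavelength differs from the claimed 1.45 × 10^-14 m.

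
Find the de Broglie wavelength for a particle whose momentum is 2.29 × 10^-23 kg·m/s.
2.89 × 10^-11 m

Using the de Broglie relation λ = h/p:

λ = h/p
λ = (6.626 × 10^-34 J·s) / (2.29 × 10^-23 kg·m/s)
λ = 2.89 × 10^-11 m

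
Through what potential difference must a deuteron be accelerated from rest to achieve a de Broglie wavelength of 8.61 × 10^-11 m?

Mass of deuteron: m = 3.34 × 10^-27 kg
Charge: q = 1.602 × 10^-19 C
5.53 × 10^-2 V

From λ = h/√(2mqV), we solve for V:

λ² = h²/(2mqV)
V = h²/(2mqλ²)
V = (6.626 × 10^-34 J·s)² / (2 × 3.34 × 10^-27 kg × 1.602 × 10^-19 C × (8.61 × 10^-11 m)²)
V = 5.53 × 10^-2 V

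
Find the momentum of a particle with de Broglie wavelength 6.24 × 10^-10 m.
1.06 × 10^-24 kg·m/s

From the de Broglie relation λ = h/p, we solve for p:

p = h/λ
p = (6.626 × 10^-34 J·s) / (6.24 × 10^-10 m)
p = 1.06 × 10^-24 kg·m/s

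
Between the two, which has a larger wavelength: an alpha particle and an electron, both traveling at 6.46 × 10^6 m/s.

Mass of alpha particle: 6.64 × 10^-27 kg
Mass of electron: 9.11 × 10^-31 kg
The electron has the longer wavelength.

Using λ = h/(mv), since both particles have the same velocity, the wavelength depends only on mass.

For alpha particle: λ₁ = h/(m₁v) = 1.54 × 10^-14 m
For electron: λ₂ = h/(m₂v) = 1.13 × 10^-10 m

Since λ ∝ 1/m at constant velocity, the lighter particle has the longer wavelength.

The electron has the longer de Broglie wavelength.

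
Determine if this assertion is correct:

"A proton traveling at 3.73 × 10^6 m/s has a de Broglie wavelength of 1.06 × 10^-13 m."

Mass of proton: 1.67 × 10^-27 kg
True

The claim is correct.

Using λ = h/(mv):
λ = (6.626 × 10^-34 J·s) / (1.67 × 10^-27 kg × 3.73 × 10^6 m/s)
λ = 1.06 × 10^-13 m

This matches the claimed value.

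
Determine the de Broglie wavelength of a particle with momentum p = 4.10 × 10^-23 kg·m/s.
1.62 × 10^-11 m

Using the de Broglie relation λ = h/p:

λ = h/p
λ = (6.626 × 10^-34 J·s) / (4.10 × 10^-23 kg·m/s)
λ = 1.62 × 10^-11 m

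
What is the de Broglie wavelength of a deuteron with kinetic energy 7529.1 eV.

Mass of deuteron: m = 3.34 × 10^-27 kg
2.33 × 10^-13 m

Using λ = h/√(2mKE):

First convert KE to Joules: KE = 7529.1 eV = 1.206 × 10^-15 J

λ = h/√(2mKE)
λ = (6.626 × 10^-34 J·s) / √(2 × 3.34 × 10^-27 kg × 1.206 × 10^-15 J)
λ = 2.33 × 10^-13 m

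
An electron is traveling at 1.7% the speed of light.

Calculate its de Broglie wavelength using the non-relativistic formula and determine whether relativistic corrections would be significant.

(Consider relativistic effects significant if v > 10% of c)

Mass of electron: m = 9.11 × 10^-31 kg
No, relativistic corrections are not needed.

Using the non-relativistic de Broglie formula λ = h/(mv):

v = 1.7% × c = 5.096 × 10^6 m/s

λ = h/(mv)
λ = (6.626 × 10^-34 J·s) / (9.11 × 10^-31 kg × 5.096 × 10^6 m/s)
λ = 1.43 × 10^-10 m

Since v = 1.7% of c < 10% of c, relativistic corrections are NOT significant and this non-relativistic result is a good approximation.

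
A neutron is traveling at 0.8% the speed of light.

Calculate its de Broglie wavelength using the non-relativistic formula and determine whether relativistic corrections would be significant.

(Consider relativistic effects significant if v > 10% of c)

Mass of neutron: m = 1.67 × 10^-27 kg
No, relativistic corrections are not needed.

Using the non-relativistic de Broglie formula λ = h/(mv):

v = 0.8% × c = 2.398 × 10^6 m/s

λ = h/(mv)
λ = (6.626 × 10^-34 J·s) / (1.67 × 10^-27 kg × 2.398 × 10^6 m/s)
λ = 1.65 × 10^-13 m

Since v = 0.8% of c < 10% of c, relativistic corrections are NOT significant and this non-relativistic result is a good approximation.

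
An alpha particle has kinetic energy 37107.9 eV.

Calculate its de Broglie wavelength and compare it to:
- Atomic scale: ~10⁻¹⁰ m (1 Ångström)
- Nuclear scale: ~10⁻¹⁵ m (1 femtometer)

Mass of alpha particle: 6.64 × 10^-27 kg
λ = 7.46 × 10^-14 m, which is between nuclear and atomic scales.

Using λ = h/√(2mKE):

KE = 37107.9 eV = 5.945 × 10^-15 J

λ = h/√(2mKE)
λ = (6.626 × 10^-34 J·s) / √(2 × 6.64 × 10^-27 kg × 5.945 × 10^-15 J)
λ = 7.46 × 10^-14 m

Comparison:
- Atomic scale (10⁻¹⁰ m): λ is 0.00075× this size
- Nuclear scale (10⁻¹⁵ m): λ is 75× this size

The wavelength is between nuclear and atomic scales.

This wavelength is appropriate for probing atomic structure but too large for nuclear physics experiments.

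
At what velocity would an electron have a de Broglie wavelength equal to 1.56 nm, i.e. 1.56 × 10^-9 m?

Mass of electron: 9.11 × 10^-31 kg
4.66 × 10^5 m/s

From λ = h/(mv), solve for v:

v = h/(mλ)
v = (6.626 × 10^-34 J·s) / (9.11 × 10^-31 kg × 1.56 × 10^-9 m)
v = 4.66 × 10^5 m/s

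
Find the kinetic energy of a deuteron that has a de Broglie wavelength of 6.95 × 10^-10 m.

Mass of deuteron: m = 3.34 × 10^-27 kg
1.36 × 10^-22 J (or 8.49 × 10^-4 eV)

From λ = h/√(2mKE), we solve for KE:

λ² = h²/(2mKE)
KE = h²/(2mλ²)
KE = (6.626 × 10^-34 J·s)² / (2 × 3.34 × 10^-27 kg × (6.95 × 10^-10 m)²)
KE = 1.36 × 10^-22 J
KE = 8.49 × 10^-4 eV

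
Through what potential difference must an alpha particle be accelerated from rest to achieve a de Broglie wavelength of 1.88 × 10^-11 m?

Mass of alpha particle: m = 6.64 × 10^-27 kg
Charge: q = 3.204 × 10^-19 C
2.92 × 10^-1 V

From λ = h/√(2mqV), we solve for V:

λ² = h²/(2mqV)
V = h²/(2mqλ²)
V = (6.626 × 10^-34 J·s)² / (2 × 6.64 × 10^-27 kg × 3.204 × 10^-19 C × (1.88 × 10^-11 m)²)
V = 2.92 × 10^-1 V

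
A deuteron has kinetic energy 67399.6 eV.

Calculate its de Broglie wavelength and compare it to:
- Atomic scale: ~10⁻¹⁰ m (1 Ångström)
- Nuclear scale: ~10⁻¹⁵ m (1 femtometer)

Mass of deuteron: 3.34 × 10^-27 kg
λ = 7.80 × 10^-14 m, which is between nuclear and atomic scales.

Using λ = h/√(2mKE):

KE = 67399.6 eV = 1.080 × 10^-14 J

λ = h/√(2mKE)
λ = (6.626 × 10^-34 J·s) / √(2 × 3.34 × 10^-27 kg × 1.080 × 10^-14 J)
λ = 7.80 × 10^-14 m

Comparison:
- Atomic scale (10⁻¹⁰ m): λ is 0.00078× this size
- Nuclear scale (10⁻¹⁵ m): λ is 78× this size

The wavelength is between nuclear and atomic scales.

This wavelength is appropriate for probing atomic structure but too large for nuclear physics experiments.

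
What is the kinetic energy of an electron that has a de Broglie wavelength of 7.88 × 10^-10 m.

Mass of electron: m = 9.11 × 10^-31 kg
3.88 × 10^-19 J (or 2.42 eV)

From λ = h/√(2mKE), we solve for KE:

λ² = h²/(2mKE)
KE = h²/(2mλ²)
KE = (6.626 × 10^-34 J·s)² / (2 × 9.11 × 10^-31 kg × (7.88 × 10^-10 m)²)
KE = 3.88 × 10^-19 J
KE = 2.42 eV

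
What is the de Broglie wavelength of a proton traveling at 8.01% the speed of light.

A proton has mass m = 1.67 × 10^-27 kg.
1.65 × 10^-14 m

Using the de Broglie relation λ = h/(mv):

v = 8.01% × c = 2.401 × 10^7 m/s

λ = h/(mv)
λ = (6.626 × 10^-34 J·s) / (1.67 × 10^-27 kg × 2.401 × 10^7 m/s)
λ = 1.65 × 10^-14 m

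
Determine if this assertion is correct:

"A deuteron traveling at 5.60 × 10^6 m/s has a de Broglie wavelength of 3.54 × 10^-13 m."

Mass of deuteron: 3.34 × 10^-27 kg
False

The claim is incorrect.

Using λ = h/(mv):
λ = (6.626 × 10^-34 J·s) / (3.34 × 10^-27 kg × 5.60 × 10^6 m/s)
λ = 3.54 × 10^-14 m

The actual wavelength differs from the claimed 3.54 × 10^-13 m.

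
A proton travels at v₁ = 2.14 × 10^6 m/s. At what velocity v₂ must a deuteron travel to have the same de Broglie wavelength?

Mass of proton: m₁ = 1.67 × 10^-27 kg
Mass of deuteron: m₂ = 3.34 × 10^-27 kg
v₂ = 1.07 × 10^6 m/s

For equal de Broglie wavelengths: λ₁ = λ₂

h/(m₁v₁) = h/(m₂v₂)
m₁v₁ = m₂v₂
v₂ = v₁ · (m₁/m₂)

v₂ = 2.14 × 10^6 m/s × (1.67 × 10^-27 kg / 3.34 × 10^-27 kg)
v₂ = 1.07 × 10^6 m/s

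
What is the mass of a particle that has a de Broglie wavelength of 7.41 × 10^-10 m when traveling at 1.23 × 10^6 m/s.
7.27 × 10^-31 kg

From the de Broglie relation λ = h/(mv), we solve for m:

m = h/(λv)
m = (6.626 × 10^-34 J·s) / (7.41 × 10^-10 m × 1.23 × 10^6 m/s)
m = 7.27 × 10^-31 kg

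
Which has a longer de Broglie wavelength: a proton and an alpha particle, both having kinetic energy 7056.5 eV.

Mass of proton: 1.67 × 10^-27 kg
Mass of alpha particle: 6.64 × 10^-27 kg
The proton has the longer wavelength.

Using λ = h/√(2mKE):

For proton: λ₁ = h/√(2m₁KE) = 3.41 × 10^-13 m
For alpha particle: λ₂ = h/√(2m₂KE) = 1.71 × 10^-13 m

Since λ ∝ 1/√m at constant kinetic energy, the lighter particle has the longer wavelength.

The proton has the longer de Broglie wavelength.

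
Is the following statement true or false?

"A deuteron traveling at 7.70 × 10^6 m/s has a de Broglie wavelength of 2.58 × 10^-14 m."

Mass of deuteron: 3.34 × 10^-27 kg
True

The claim is correct.

Using λ = h/(mv):
λ = (6.626 × 10^-34 J·s) / (3.34 × 10^-27 kg × 7.70 × 10^6 m/s)
λ = 2.58 × 10^-14 m

This matches the claimed value.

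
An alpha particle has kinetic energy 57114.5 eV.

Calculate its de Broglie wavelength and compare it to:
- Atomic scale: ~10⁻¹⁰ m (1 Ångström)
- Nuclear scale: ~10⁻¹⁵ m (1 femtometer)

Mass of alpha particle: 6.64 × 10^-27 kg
λ = 6.01 × 10^-14 m, which is between nuclear and atomic scales.

Using λ = h/√(2mKE):

KE = 57114.5 eV = 9.151 × 10^-15 J

λ = h/√(2mKE)
λ = (6.626 × 10^-34 J·s) / √(2 × 6.64 × 10^-27 kg × 9.151 × 10^-15 J)
λ = 6.01 × 10^-14 m

Comparison:
- Atomic scale (10⁻¹⁰ m): λ is 0.0006× this size
- Nuclear scale (10⁻¹⁵ m): λ is 60× this size

The wavelength is between nuclear and atomic scales.

This wavelength is appropriate for probing atomic structure but too large for nuclear physics experiments.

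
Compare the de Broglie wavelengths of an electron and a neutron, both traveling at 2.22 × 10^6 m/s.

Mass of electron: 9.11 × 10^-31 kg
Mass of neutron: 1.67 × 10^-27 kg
The electron has the longer wavelength.

Using λ = h/(mv), since both particles have the same velocity, the wavelength depends only on mass.

For electron: λ₁ = h/(m₁v) = 3.28 × 10^-10 m
For neutron: λ₂ = h/(m₂v) = 1.79 × 10^-13 m

Since λ ∝ 1/m at constant velocity, the lighter particle has the longer wavelength.

The electron has the longer de Broglie wavelength.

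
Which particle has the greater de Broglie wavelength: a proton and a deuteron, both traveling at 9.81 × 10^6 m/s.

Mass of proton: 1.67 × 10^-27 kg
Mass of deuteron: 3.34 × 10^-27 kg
The proton has the longer wavelength.

Using λ = h/(mv), since both particles have the same velocity, the wavelength depends only on mass.

For proton: λ₁ = h/(m₁v) = 4.04 × 10^-14 m
For deuteron: λ₂ = h/(m₂v) = 2.02 × 10^-14 m

Since λ ∝ 1/m at constant velocity, the lighter particle has the longer wavelength.

The proton has the longer de Broglie wavelength.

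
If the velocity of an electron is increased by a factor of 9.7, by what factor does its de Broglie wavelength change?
The wavelength decreases by a factor of 9.7.

From λ = h/(mv), the wavelength is inversely proportional to velocity:

λ ∝ 1/v

If v → 9.7v, then λ → λ/9.7

When velocity is increased by a factor of 9.7, the wavelength decreases by a factor of 9.7.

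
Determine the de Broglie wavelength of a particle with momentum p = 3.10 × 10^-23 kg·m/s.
2.14 × 10^-11 m

Using the de Broglie relation λ = h/p:

λ = h/p
λ = (6.626 × 10^-34 J·s) / (3.10 × 10^-23 kg·m/s)
λ = 2.14 × 10^-11 m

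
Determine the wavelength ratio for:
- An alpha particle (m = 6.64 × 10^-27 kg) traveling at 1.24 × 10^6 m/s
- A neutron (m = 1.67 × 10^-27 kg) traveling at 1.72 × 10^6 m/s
λ₁/λ₂ = 0.349

Using λ = h/(mv):

λ₁ = h/(m₁v₁) = 8.05 × 10^-14 m
λ₂ = h/(m₂v₂) = 2.31 × 10^-13 m

Ratio λ₁/λ₂ = (m₂v₂)/(m₁v₁)
         = (1.67 × 10^-27 kg × 1.72 × 10^6 m/s) / (6.64 × 10^-27 kg × 1.24 × 10^6 m/s)
         = 0.349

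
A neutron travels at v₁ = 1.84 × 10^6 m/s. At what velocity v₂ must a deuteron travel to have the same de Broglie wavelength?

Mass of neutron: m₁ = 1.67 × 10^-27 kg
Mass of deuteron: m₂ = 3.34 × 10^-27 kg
v₂ = 9.20 × 10^5 m/s

For equal de Broglie wavelengths: λ₁ = λ₂

h/(m₁v₁) = h/(m₂v₂)
m₁v₁ = m₂v₂
v₂ = v₁ · (m₁/m₂)

v₂ = 1.84 × 10^6 m/s × (1.67 × 10^-27 kg / 3.34 × 10^-27 kg)
v₂ = 9.20 × 10^5 m/s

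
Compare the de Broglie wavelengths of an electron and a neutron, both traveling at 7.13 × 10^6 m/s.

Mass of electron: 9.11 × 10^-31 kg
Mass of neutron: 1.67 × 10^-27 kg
The electron has the longer wavelength.

Using λ = h/(mv), since both particles have the same velocity, the wavelength depends only on mass.

For electron: λ₁ = h/(m₁v) = 1.02 × 10^-10 m
For neutron: λ₂ = h/(m₂v) = 5.56 × 10^-14 m

Since λ ∝ 1/m at constant velocity, the lighter particle has the longer wavelength.

The electron has the longer de Broglie wavelength.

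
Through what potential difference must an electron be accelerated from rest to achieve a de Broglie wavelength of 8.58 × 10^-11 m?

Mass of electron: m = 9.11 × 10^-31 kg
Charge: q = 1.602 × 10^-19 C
204 V

From λ = h/√(2mqV), we solve for V:

λ² = h²/(2mqV)
V = h²/(2mqλ²)
V = (6.626 × 10^-34 J·s)² / (2 × 9.11 × 10^-31 kg × 1.602 × 10^-19 C × (8.58 × 10^-11 m)²)
V = 204 V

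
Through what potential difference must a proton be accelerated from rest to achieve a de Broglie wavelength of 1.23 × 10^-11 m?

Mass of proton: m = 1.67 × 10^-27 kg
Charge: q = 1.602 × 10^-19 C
5.42 V

From λ = h/√(2mqV), we solve for V:

λ² = h²/(2mqV)
V = h²/(2mqλ²)
V = (6.626 × 10^-34 J·s)² / (2 × 1.67 × 10^-27 kg × 1.602 × 10^-19 C × (1.23 × 10^-11 m)²)
V = 5.42 V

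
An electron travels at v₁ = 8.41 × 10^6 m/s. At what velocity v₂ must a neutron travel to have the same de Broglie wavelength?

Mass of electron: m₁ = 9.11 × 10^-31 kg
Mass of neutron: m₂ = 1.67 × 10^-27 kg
v₂ = 4.59 × 10^3 m/s

For equal de Broglie wavelengths: λ₁ = λ₂

h/(m₁v₁) = h/(m₂v₂)
m₁v₁ = m₂v₂
v₂ = v₁ · (m₁/m₂)

v₂ = 8.41 × 10^6 m/s × (9.11 × 10^-31 kg / 1.67 × 10^-27 kg)
v₂ = 4.59 × 10^3 m/s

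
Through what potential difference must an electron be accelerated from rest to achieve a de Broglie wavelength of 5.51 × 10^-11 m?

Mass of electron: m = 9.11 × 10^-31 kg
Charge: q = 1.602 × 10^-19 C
495 V

From λ = h/√(2mqV), we solve for V:

λ² = h²/(2mqV)
V = h²/(2mqλ²)
V = (6.626 × 10^-34 J·s)² / (2 × 9.11 × 10^-31 kg × 1.602 × 10^-19 C × (5.51 × 10^-11 m)²)
V = 495 V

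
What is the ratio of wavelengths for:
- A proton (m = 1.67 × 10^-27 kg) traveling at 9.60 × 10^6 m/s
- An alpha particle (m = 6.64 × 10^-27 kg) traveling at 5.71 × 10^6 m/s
λ₁/λ₂ = 2.36

Using λ = h/(mv):

λ₁ = h/(m₁v₁) = 4.13 × 10^-14 m
λ₂ = h/(m₂v₂) = 1.75 × 10^-14 m

Ratio λ₁/λ₂ = (m₂v₂)/(m₁v₁)
         = (6.64 × 10^-27 kg × 5.71 × 10^6 m/s) / (1.67 × 10^-27 kg × 9.60 × 10^6 m/s)
         = 2.36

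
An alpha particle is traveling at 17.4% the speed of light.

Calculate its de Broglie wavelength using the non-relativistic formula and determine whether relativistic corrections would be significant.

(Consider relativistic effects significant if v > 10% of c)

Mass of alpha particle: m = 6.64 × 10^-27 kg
Yes, relativistic corrections are needed.

Using the non-relativistic de Broglie formula λ = h/(mv):

v = 17.4% × c = 5.216 × 10^7 m/s

λ = h/(mv)
λ = (6.626 × 10^-34 J·s) / (6.64 × 10^-27 kg × 5.216 × 10^7 m/s)
λ = 1.91 × 10^-15 m

Since v = 17.4% of c > 10% of c, relativistic corrections ARE significant and the actual wavelength would differ from this non-relativistic estimate.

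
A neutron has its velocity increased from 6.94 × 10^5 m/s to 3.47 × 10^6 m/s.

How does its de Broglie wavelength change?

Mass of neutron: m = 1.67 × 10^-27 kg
The wavelength decreases by a factor of 5.

Using λ = h/(mv):

Initial wavelength: λ₁ = h/(mv₁) = 5.72 × 10^-13 m
Final wavelength: λ₂ = h/(mv₂) = 1.14 × 10^-13 m

Since λ ∝ 1/v, when velocity increases by a factor of 5, the wavelength decreases by a factor of 5.

λ₂/λ₁ = v₁/v₂ = 1/5

The wavelength decreases by a factor of 5.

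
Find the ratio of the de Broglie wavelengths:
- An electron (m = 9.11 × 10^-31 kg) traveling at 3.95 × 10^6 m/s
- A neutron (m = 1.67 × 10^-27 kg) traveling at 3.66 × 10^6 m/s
λ₁/λ₂ = 1.70 × 10^3

Using λ = h/(mv):

λ₁ = h/(m₁v₁) = 1.84 × 10^-10 m
λ₂ = h/(m₂v₂) = 1.08 × 10^-13 m

Ratio λ₁/λ₂ = (m₂v₂)/(m₁v₁)
         = (1.67 × 10^-27 kg × 3.66 × 10^6 m/s) / (9.11 × 10^-31 kg × 3.95 × 10^6 m/s)
         = 1.70 × 10^3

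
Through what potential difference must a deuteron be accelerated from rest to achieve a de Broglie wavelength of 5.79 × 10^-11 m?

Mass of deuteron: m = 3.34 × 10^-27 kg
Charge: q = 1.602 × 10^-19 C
1.22 × 10^-1 V

From λ = h/√(2mqV), we solve for V:

λ² = h²/(2mqV)
V = h²/(2mqλ²)
V = (6.626 × 10^-34 J·s)² / (2 × 3.34 × 10^-27 kg × 1.602 × 10^-19 C × (5.79 × 10^-11 m)²)
V = 1.22 × 10^-1 V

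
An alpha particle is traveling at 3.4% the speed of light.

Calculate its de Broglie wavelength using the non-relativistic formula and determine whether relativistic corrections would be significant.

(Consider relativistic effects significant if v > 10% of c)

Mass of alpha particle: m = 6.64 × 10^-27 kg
No, relativistic corrections are not needed.

Using the non-relativistic de Broglie formula λ = h/(mv):

v = 3.4% × c = 1.019 × 10^7 m/s

λ = h/(mv)
λ = (6.626 × 10^-34 J·s) / (6.64 × 10^-27 kg × 1.019 × 10^7 m/s)
λ = 9.79 × 10^-15 m

Since v = 3.4% of c < 10% of c, relativistic corrections are NOT significant and this non-relativistic result is a good approximation.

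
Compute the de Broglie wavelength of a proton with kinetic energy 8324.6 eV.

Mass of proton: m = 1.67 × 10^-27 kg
3.14 × 10^-13 m

Using λ = h/√(2mKE):

First convert KE to Joules: KE = 8324.6 eV = 1.334 × 10^-15 J

λ = h/√(2mKE)
λ = (6.626 × 10^-34 J·s) / √(2 × 1.67 × 10^-27 kg × 1.334 × 10^-15 J)
λ = 3.14 × 10^-13 m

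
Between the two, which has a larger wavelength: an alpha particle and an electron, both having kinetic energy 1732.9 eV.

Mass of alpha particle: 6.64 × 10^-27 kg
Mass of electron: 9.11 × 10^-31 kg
The electron has the longer wavelength.

Using λ = h/√(2mKE):

For alpha particle: λ₁ = h/√(2m₁KE) = 3.45 × 10^-13 m
For electron: λ₂ = h/√(2m₂KE) = 2.95 × 10^-11 m

Since λ ∝ 1/√m at constant kinetic energy, the lighter particle has the longer wavelength.

The electron has the longer de Broglie wavelength.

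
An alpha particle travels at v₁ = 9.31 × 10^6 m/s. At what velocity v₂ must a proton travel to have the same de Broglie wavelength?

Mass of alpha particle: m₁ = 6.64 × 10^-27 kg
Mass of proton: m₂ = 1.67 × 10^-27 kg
v₂ = 3.70 × 10^7 m/s

For equal de Broglie wavelengths: λ₁ = λ₂

h/(m₁v₁) = h/(m₂v₂)
m₁v₁ = m₂v₂
v₂ = v₁ · (m₁/m₂)

v₂ = 9.31 × 10^6 m/s × (6.64 × 10^-27 kg / 1.67 × 10^-27 kg)
v₂ = 3.70 × 10^7 m/s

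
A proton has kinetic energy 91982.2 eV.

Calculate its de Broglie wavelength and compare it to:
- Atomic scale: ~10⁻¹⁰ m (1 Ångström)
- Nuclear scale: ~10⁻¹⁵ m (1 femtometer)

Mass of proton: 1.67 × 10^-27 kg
λ = 9.44 × 10^-14 m, which is between nuclear and atomic scales.

Using λ = h/√(2mKE):

KE = 91982.2 eV = 1.474 × 10^-14 J

λ = h/√(2mKE)
λ = (6.626 × 10^-34 J·s) / √(2 × 1.67 × 10^-27 kg × 1.474 × 10^-14 J)
λ = 9.44 × 10^-14 m

Comparison:
- Atomic scale (10⁻¹⁰ m): λ is 0.00094× this size
- Nuclear scale (10⁻¹⁵ m): λ is 94× this size

The wavelength is between nuclear and atomic scales.

This wavelength is appropriate for probing atomic structure but too large for nuclear physics experiments.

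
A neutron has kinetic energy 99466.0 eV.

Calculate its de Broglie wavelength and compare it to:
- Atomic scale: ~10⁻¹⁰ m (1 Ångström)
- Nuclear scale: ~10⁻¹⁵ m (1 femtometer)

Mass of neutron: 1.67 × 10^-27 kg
λ = 9.08 × 10^-14 m, which is between nuclear and atomic scales.

Using λ = h/√(2mKE):

KE = 99466.0 eV = 1.594 × 10^-14 J

λ = h/√(2mKE)
λ = (6.626 × 10^-34 J·s) / √(2 × 1.67 × 10^-27 kg × 1.594 × 10^-14 J)
λ = 9.08 × 10^-14 m

Comparison:
- Atomic scale (10⁻¹⁰ m): λ is 0.00091× this size
- Nuclear scale (10⁻¹⁵ m): λ is 91× this size

The wavelength is between nuclear and atomic scales.

This wavelength is appropriate for probing atomic structure but too large for nuclear physics experiments.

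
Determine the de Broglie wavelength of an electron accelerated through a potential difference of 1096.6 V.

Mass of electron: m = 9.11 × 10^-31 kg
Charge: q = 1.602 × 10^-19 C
3.70 × 10^-11 m

When a particle is accelerated through voltage V, it gains kinetic energy KE = qV.

The de Broglie wavelength is then λ = h/√(2mqV):

λ = h/√(2mqV)
λ = (6.626 × 10^-34 J·s) / √(2 × 9.11 × 10^-31 kg × 1.602 × 10^-19 C × 1096.6 V)
λ = 3.70 × 10^-11 m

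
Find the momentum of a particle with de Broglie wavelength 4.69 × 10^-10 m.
1.41 × 10^-24 kg·m/s

From the de Broglie relation λ = h/p, we solve for p:

p = h/λ
p = (6.626 × 10^-34 J·s) / (4.69 × 10^-10 m)
p = 1.41 × 10^-24 kg·m/s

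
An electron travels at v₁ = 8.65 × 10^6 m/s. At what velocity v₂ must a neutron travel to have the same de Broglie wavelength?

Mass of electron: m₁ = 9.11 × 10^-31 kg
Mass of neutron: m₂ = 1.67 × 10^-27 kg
v₂ = 4.72 × 10^3 m/s

For equal de Broglie wavelengths: λ₁ = λ₂

h/(m₁v₁) = h/(m₂v₂)
m₁v₁ = m₂v₂
v₂ = v₁ · (m₁/m₂)

v₂ = 8.65 × 10^6 m/s × (9.11 × 10^-31 kg / 1.67 × 10^-27 kg)
v₂ = 4.72 × 10^3 m/s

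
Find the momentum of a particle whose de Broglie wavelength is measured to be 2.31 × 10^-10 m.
2.87 × 10^-24 kg·m/s

From the de Broglie relation λ = h/p, we solve for p:

p = h/λ
p = (6.626 × 10^-34 J·s) / (2.31 × 10^-10 m)
p = 2.87 × 10^-24 kg·m/s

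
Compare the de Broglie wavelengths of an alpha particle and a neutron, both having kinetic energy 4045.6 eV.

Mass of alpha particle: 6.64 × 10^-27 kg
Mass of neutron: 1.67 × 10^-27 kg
The neutron has the longer wavelength.

Using λ = h/√(2mKE):

For alpha particle: λ₁ = h/√(2m₁KE) = 2.26 × 10^-13 m
For neutron: λ₂ = h/√(2m₂KE) = 4.50 × 10^-13 m

Since λ ∝ 1/√m at constant kinetic energy, the lighter particle has the longer wavelength.

The neutron has the longer de Broglie wavelength.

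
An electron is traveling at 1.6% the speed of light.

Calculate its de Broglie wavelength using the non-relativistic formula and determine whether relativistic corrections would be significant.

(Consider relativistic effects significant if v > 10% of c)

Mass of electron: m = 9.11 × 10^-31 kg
No, relativistic corrections are not needed.

Using the non-relativistic de Broglie formula λ = h/(mv):

v = 1.6% × c = 4.797 × 10^6 m/s

λ = h/(mv)
λ = (6.626 × 10^-34 J·s) / (9.11 × 10^-31 kg × 4.797 × 10^6 m/s)
λ = 1.52 × 10^-10 m

Since v = 1.6% of c < 10% of c, relativistic corrections are NOT significant and this non-relativistic result is a good approximation.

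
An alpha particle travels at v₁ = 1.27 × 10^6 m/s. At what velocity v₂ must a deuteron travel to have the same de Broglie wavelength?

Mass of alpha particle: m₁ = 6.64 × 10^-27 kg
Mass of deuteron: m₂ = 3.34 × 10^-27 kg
v₂ = 2.52 × 10^6 m/s

For equal de Broglie wavelengths: λ₁ = λ₂

h/(m₁v₁) = h/(m₂v₂)
m₁v₁ = m₂v₂
v₂ = v₁ · (m₁/m₂)

v₂ = 1.27 × 10^6 m/s × (6.64 × 10^-27 kg / 3.34 × 10^-27 kg)
v₂ = 2.52 × 10^6 m/s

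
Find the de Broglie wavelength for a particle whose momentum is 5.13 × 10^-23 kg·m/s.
1.29 × 10^-11 m

Using the de Broglie relation λ = h/p:

λ = h/p
λ = (6.626 × 10^-34 J·s) / (5.13 × 10^-23 kg·m/s)
λ = 1.29 × 10^-11 m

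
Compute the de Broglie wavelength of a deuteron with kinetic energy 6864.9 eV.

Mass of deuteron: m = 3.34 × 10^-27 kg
2.44 × 10^-13 m

Using λ = h/√(2mKE):

First convert KE to Joules: KE = 6864.9 eV = 1.100 × 10^-15 J

λ = h/√(2mKE)
λ = (6.626 × 10^-34 J·s) / √(2 × 3.34 × 10^-27 kg × 1.100 × 10^-15 J)
λ = 2.44 × 10^-13 m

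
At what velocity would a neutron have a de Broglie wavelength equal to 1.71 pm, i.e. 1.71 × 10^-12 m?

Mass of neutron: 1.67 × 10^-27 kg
2.32 × 10^5 m/s

From λ = h/(mv), solve for v:

v = h/(mλ)
v = (6.626 × 10^-34 J·s) / (1.67 × 10^-27 kg × 1.71 × 10^-12 m)
v = 2.32 × 10^5 m/s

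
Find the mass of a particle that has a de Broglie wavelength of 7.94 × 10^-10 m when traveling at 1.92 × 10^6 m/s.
4.35 × 10^-31 kg

From the de Broglie relation λ = h/(mv), we solve for m:

m = h/(λv)
m = (6.626 × 10^-34 J·s) / (7.94 × 10^-10 m × 1.92 × 10^6 m/s)
m = 4.35 × 10^-31 kg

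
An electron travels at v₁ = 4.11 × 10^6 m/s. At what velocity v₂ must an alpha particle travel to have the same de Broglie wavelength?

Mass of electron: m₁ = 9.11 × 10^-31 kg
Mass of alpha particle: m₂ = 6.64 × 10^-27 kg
v₂ = 5.64 × 10^2 m/s

For equal de Broglie wavelengths: λ₁ = λ₂

h/(m₁v₁) = h/(m₂v₂)
m₁v₁ = m₂v₂
v₂ = v₁ · (m₁/m₂)

v₂ = 4.11 × 10^6 m/s × (9.11 × 10^-31 kg / 6.64 × 10^-27 kg)
v₂ = 5.64 × 10^2 m/s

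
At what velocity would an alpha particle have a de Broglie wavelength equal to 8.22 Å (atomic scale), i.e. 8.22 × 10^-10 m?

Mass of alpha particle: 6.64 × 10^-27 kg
1.21 × 10^2 m/s

From λ = h/(mv), solve for v:

v = h/(mλ)
v = (6.626 × 10^-34 J·s) / (6.64 × 10^-27 kg × 8.22 × 10^-10 m)
v = 1.21 × 10^2 m/s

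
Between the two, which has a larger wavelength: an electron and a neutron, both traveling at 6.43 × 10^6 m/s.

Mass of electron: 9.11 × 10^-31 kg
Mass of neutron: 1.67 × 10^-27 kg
The electron has the longer wavelength.

Using λ = h/(mv), since both particles have the same velocity, the wavelength depends only on mass.

For electron: λ₁ = h/(m₁v) = 1.13 × 10^-10 m
For neutron: λ₂ = h/(m₂v) = 6.17 × 10^-14 m

Since λ ∝ 1/m at constant velocity, the lighter particle has the longer wavelength.

The electron has the longer de Broglie wavelength.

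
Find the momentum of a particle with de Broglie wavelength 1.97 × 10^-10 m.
3.36 × 10^-24 kg·m/s

From the de Broglie relation λ = h/p, we solve for p:

p = h/λ
p = (6.626 × 10^-34 J·s) / (1.97 × 10^-10 m)
p = 3.36 × 10^-24 kg·m/s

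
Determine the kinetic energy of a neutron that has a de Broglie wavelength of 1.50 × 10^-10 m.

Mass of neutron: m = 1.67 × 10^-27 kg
5.84 × 10^-21 J (or 0.0365 eV)

From λ = h/√(2mKE), we solve for KE:

λ² = h²/(2mKE)
KE = h²/(2mλ²)
KE = (6.626 × 10^-34 J·s)² / (2 × 1.67 × 10^-27 kg × (1.50 × 10^-10 m)²)
KE = 5.84 × 10^-21 J
KE = 0.0365 eV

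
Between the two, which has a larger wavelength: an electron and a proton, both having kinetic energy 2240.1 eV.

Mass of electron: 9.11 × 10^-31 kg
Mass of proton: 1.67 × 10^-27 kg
The electron has the longer wavelength.

Using λ = h/√(2mKE):

For electron: λ₁ = h/√(2m₁KE) = 2.59 × 10^-11 m
For proton: λ₂ = h/√(2m₂KE) = 6.05 × 10^-13 m

Since λ ∝ 1/√m at constant kinetic energy, the lighter particle has the longer wavelength.

The electron has the longer de Broglie wavelength.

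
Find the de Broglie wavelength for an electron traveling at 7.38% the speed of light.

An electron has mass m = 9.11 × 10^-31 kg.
3.29 × 10^-11 m

Using the de Broglie relation λ = h/(mv):

v = 7.38% × c = 2.212 × 10^7 m/s

λ = h/(mv)
λ = (6.626 × 10^-34 J·s) / (9.11 × 10^-31 kg × 2.212 × 10^7 m/s)
λ = 3.29 × 10^-11 m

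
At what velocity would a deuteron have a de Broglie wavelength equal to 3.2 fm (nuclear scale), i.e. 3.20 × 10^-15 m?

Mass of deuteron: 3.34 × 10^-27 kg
6.20 × 10^7 m/s

From λ = h/(mv), solve for v:

v = h/(mλ)
v = (6.626 × 10^-34 J·s) / (3.34 × 10^-27 kg × 3.20 × 10^-15 m)
v = 6.20 × 10^7 m/s

Note: This velocity is 20.7% of the speed of light, so relativistic corrections would be needed for a more accurate calculation.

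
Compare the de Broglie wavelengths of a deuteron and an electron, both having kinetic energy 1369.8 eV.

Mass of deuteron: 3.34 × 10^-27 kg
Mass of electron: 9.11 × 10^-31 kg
The electron has the longer wavelength.

Using λ = h/√(2mKE):

For deuteron: λ₁ = h/√(2m₁KE) = 5.47 × 10^-13 m
For electron: λ₂ = h/√(2m₂KE) = 3.31 × 10^-11 m

Since λ ∝ 1/√m at constant kinetic energy, the lighter particle has the longer wavelength.

The electron has the longer de Broglie wavelength.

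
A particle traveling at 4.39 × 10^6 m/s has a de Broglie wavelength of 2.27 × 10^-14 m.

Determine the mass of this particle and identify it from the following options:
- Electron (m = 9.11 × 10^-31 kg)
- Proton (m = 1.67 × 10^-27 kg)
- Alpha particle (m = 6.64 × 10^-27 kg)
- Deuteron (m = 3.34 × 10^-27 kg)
The particle is an alpha particle.

From λ = h/(mv), solve for mass:

m = h/(λv)
m = (6.626 × 10^-34 J·s) / (2.27 × 10^-14 m × 4.39 × 10^6 m/s)
m = 6.65 × 10^-27 kg

Comparing with the listed masses, this is closest to an alpha particle.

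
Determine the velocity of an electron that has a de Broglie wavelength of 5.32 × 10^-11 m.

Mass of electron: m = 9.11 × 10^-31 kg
1.37 × 10^7 m/s

From the de Broglie relation λ = h/(mv), we solve for v:

v = h/(mλ)
v = (6.626 × 10^-34 J·s) / (9.11 × 10^-31 kg × 5.32 × 10^-11 m)
v = 1.37 × 10^7 m/s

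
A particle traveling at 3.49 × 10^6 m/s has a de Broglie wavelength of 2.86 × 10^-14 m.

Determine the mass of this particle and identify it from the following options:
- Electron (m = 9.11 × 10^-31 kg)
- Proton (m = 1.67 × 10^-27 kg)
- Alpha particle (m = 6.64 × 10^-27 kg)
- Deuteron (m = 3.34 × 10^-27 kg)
The particle is an alpha particle.

From λ = h/(mv), solve for mass:

m = h/(λv)
m = (6.626 × 10^-34 J·s) / (2.86 × 10^-14 m × 3.49 × 10^6 m/s)
m = 6.64 × 10^-27 kg

Comparing with the listed masses, this is closest to an alpha particle.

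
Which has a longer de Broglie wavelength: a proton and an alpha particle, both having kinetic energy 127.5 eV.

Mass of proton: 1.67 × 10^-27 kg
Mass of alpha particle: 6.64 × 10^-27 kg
The proton has the longer wavelength.

Using λ = h/√(2mKE):

For proton: λ₁ = h/√(2m₁KE) = 2.54 × 10^-12 m
For alpha particle: λ₂ = h/√(2m₂KE) = 1.27 × 10^-12 m

Since λ ∝ 1/√m at constant kinetic energy, the lighter particle has the longer wavelength.

The proton has the longer de Broglie wavelength.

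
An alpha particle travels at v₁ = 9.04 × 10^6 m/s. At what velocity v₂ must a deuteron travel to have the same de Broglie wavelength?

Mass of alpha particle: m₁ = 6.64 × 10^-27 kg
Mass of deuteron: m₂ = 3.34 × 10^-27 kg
v₂ = 1.80 × 10^7 m/s

For equal de Broglie wavelengths: λ₁ = λ₂

h/(m₁v₁) = h/(m₂v₂)
m₁v₁ = m₂v₂
v₂ = v₁ · (m₁/m₂)

v₂ = 9.04 × 10^6 m/s × (6.64 × 10^-27 kg / 3.34 × 10^-27 kg)
v₂ = 1.80 × 10^7 m/s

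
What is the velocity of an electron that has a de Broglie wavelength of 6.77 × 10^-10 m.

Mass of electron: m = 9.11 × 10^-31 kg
1.07 × 10^6 m/s

From the de Broglie relation λ = h/(mv), we solve for v:

v = h/(mλ)
v = (6.626 × 10^-34 J·s) / (9.11 × 10^-31 kg × 6.77 × 10^-10 m)
v = 1.07 × 10^6 m/s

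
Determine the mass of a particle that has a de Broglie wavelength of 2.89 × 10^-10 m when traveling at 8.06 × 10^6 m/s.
2.84 × 10^-31 kg

From the de Broglie relation λ = h/(mv), we solve for m:

m = h/(λv)
m = (6.626 × 10^-34 J·s) / (2.89 × 10^-10 m × 8.06 × 10^6 m/s)
m = 2.84 × 10^-31 kg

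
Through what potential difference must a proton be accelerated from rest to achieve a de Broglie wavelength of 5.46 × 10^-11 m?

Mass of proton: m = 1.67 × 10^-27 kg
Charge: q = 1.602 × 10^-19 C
2.75 × 10^-1 V

From λ = h/√(2mqV), we solve for V:

λ² = h²/(2mqV)
V = h²/(2mqλ²)
V = (6.626 × 10^-34 J·s)² / (2 × 1.67 × 10^-27 kg × 1.602 × 10^-19 C × (5.46 × 10^-11 m)²)
V = 2.75 × 10^-1 V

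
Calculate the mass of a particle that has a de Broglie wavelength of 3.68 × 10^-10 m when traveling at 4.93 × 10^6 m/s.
3.65 × 10^-31 kg

From the de Broglie relation λ = h/(mv), we solve for m:

m = h/(λv)
m = (6.626 × 10^-34 J·s) / (3.68 × 10^-10 m × 4.93 × 10^6 m/s)
m = 3.65 × 10^-31 kg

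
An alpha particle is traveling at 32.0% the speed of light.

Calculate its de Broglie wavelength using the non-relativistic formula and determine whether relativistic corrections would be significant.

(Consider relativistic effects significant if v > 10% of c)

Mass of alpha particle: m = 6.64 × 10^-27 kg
Yes, relativistic corrections are needed.

Using the non-relativistic de Broglie formula λ = h/(mv):

v = 32.0% × c = 9.593 × 10^7 m/s

λ = h/(mv)
λ = (6.626 × 10^-34 J·s) / (6.64 × 10^-27 kg × 9.593 × 10^7 m/s)
λ = 1.04 × 10^-15 m

Since v = 32.0% of c > 10% of c, relativistic corrections ARE significant and the actual wavelength would differ from this non-relativistic estimate.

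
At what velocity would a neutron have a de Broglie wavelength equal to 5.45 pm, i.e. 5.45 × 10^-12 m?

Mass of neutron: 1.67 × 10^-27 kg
7.28 × 10^4 m/s

From λ = h/(mv), solve for v:

v = h/(mλ)
v = (6.626 × 10^-34 J·s) / (1.67 × 10^-27 kg × 5.45 × 10^-12 m)
v = 7.28 × 10^4 m/s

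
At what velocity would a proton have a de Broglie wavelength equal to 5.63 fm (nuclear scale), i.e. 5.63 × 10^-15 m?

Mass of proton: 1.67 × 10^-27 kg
7.05 × 10^7 m/s

From λ = h/(mv), solve for v:

v = h/(mλ)
v = (6.626 × 10^-34 J·s) / (1.67 × 10^-27 kg × 5.63 × 10^-15 m)
v = 7.05 × 10^7 m/s

Note: This velocity is 23.5% of the speed of light, so relativistic corrections would be needed for a more accurate calculation.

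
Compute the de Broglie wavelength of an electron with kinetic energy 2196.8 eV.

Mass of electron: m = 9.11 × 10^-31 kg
2.62 × 10^-11 m

Using λ = h/√(2mKE):

First convert KE to Joules: KE = 2196.8 eV = 3.520 × 10^-16 J

λ = h/√(2mKE)
λ = (6.626 × 10^-34 J·s) / √(2 × 9.11 × 10^-31 kg × 3.520 × 10^-16 J)
λ = 2.62 × 10^-11 m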